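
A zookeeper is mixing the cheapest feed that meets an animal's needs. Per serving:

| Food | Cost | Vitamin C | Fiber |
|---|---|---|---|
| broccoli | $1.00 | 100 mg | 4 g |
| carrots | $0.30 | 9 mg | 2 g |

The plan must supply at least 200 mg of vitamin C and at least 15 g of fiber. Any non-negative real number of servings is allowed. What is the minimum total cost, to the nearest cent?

The cheapest plan sits at a corner of the feasible region — with two constraints it uses at most two foods.
broccoli only: max(200/100, 15/4) = 3.75 servings → $3.75.
carrots only: max(200/9, 15/2) = 22.22 servings → $6.67.
broccoli + carrots with both tight: 1.616 servings and 4.268 servings → $2.90.
So the least-cost plan costs $2.90.

$2.90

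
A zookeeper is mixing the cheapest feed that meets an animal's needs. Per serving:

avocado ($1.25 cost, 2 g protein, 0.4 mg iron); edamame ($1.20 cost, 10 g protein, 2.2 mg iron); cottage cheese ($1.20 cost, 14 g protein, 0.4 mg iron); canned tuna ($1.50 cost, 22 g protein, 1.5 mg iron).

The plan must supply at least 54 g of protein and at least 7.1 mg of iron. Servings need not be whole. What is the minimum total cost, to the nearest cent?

$4.85

This is a tiny linear program; its minimum lies at a vertex of the feasible set. List the vertices and price them.
avocado only: max(54/2, 7.1/0.4) = 27 servings → $33.75.
edamame only: max(54/10, 7.1/2.2) = 5.4 servings → $6.48.
cottage cheese only: max(54/14, 7.1/0.4) = 17.75 servings → $21.30.
canned tuna only: max(54/22, 7.1/1.5) = 4.733 servings → $7.10.
avocado + edamame: intersection lies outside the first quadrant.
avocado + cottage cheese with both tight: 16.21 servings and 1.542 servings → $22.11.
avocado + canned tuna with both tight: 12.97 servings and 1.276 servings → $18.12.
edamame + cottage cheese with both tight: 2.903 servings and 1.784 servings → $5.62.
edamame + canned tuna with both tight: 2.251 servings and 1.431 servings → $4.85.
cottage cheese + canned tuna: the both-tight solution has a negative serving — not a feasible corner.
The minimum over all feasible corners is $4.85.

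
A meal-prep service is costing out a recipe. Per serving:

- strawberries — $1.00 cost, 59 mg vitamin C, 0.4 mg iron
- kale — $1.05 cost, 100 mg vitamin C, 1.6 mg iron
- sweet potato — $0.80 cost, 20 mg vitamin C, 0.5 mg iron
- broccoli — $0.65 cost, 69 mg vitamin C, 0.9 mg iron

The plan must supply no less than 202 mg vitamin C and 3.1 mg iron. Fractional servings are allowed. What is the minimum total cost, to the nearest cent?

$2.07

Two binding constraints pin down two serving amounts, so the optimal mix uses at most two foods. The candidates are each food alone (scaled to the tighter of vitamin C/iron) and each pair with both constraints tight.
strawberries only: max(202/59, 3.1/0.4) = 7.75 servings → $7.75.
kale only: max(202/100, 3.1/1.6) = 2.02 servings → $2.12.
sweet potato only: max(202/20, 3.1/0.5) = 10.1 servings → $8.08.
broccoli only: max(202/69, 3.1/0.9) = 3.444 servings → $2.24.
strawberries + kale with both tight: 0.2426 servings and 1.877 servings → $2.21.
strawberries + sweet potato with both tight: 1.814 servings and 4.749 servings → $5.61.
strawberries + broccoli: the both-tight solution has a negative serving — not a feasible corner.
kale + sweet potato: the both-tight solution has a negative serving — not a feasible corner.
kale + broccoli with both tight: 1.574 servings and 0.6471 servings → $2.07.
sweet potato + broccoli with both tight: 1.945 servings and 2.364 servings → $3.09.
Cheapest feasible corner: $2.07.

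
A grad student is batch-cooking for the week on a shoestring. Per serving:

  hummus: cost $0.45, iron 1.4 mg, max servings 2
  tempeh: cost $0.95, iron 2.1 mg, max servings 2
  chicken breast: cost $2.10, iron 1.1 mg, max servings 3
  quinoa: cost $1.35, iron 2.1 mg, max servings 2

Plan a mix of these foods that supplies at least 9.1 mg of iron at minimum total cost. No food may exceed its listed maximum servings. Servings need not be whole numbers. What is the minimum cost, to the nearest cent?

Cost per mg of iron: hummus $0.3214, tempeh $0.4524, quinoa $0.6429, chicken breast $1.9091.
Take 2 servings of hummus: +2.8 mg iron for $0.90 (total $0.90, still need 6.3 mg).
Take 2 servings of tempeh: +4.2 mg iron for $1.90 (total $2.80, still need 2.1 mg).
Take 1 serving of quinoa: +2.1 mg iron for $1.35 (total $4.15, still need 0.0 mg).
Greedy by cheapest-per-mg is optimal for a single linear constraint, so the minimum cost is $4.15.

$4.15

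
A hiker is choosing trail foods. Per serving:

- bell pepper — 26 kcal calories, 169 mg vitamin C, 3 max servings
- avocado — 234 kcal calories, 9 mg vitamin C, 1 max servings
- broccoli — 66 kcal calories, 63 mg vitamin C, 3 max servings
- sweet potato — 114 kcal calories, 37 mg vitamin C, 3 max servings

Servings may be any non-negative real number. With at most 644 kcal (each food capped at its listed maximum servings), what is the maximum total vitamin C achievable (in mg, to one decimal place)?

808.0 mg

Vitamin C per kcal: bell pepper 6.5, broccoli 0.9545, sweet potato 0.3246, avocado 0.03846.
Take 3 servings of bell pepper: uses 78 kcal, +507.0 mg vitamin C (running total 507.0 mg).
Take 3 servings of broccoli: uses 198 kcal, +189.0 mg vitamin C (running total 696.0 mg).
Take 3 servings of sweet potato: uses 342 kcal, +111.0 mg vitamin C (running total 807.0 mg).
Take 0.1111 servings of avocado: uses 26 kcal, +1.0 mg vitamin C (running total 808.0 mg).
Greedy by best ratio exhausts the calories allowance optimally: 808.0 mg.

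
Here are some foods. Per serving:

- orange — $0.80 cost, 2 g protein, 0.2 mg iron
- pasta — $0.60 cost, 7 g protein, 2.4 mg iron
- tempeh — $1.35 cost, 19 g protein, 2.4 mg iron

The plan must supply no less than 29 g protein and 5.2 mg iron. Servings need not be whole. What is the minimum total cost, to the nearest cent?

For a min-cost LP with two ≥-constraints, a basic feasible solution has at most two positive variables.
orange only: max(29/2, 5.2/0.2) = 26 servings → $20.80.
pasta only: max(29/7, 5.2/2.4) = 4.143 servings → $2.49.
tempeh only: max(29/19, 5.2/2.4) = 2.167 servings → $2.92.
orange + pasta with both tight: 9.765 servings and 1.353 servings → $8.62.
orange + tempeh with both targets exact would need a negative amount; discard.
pasta + tempeh with both tight: 1.014 servings and 1.153 servings → $2.16.
Cheapest feasible corner: $2.16.

$2.16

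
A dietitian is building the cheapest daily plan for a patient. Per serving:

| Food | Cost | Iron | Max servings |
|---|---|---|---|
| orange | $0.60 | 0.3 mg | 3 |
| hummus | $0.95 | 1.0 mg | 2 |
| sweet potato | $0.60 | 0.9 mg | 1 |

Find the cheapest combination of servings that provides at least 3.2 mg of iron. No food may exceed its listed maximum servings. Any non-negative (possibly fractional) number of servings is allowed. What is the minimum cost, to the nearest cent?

Cost per mg of iron: sweet potato $0.6667, hummus $0.9500, orange $2.0000.
Take 1 serving of sweet potato: +0.9 mg iron for $0.60 (total $0.60, still need 2.3 mg).
Take 2 servings of hummus: +2.0 mg iron for $1.90 (total $2.50, still need 0.3 mg).
Take 1 serving of orange: +0.3 mg iron for $0.60 (total $3.10, still need 0.0 mg).
Greedy by cheapest-per-mg is optimal for a single linear constraint, so the minimum cost is $3.10.

$3.10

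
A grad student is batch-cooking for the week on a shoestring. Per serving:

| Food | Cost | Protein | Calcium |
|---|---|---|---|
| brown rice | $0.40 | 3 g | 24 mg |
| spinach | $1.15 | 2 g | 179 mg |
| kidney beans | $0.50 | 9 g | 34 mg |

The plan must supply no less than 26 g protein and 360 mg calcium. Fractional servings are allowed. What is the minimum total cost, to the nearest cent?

$3.03

A basic optimal solution has at most two foods positive. Try each food alone and each pair with both targets met exactly.
brown rice only: max(26/3, 360/24) = 15 servings → $6.00.
spinach only: max(26/2, 360/179) = 13 servings → $14.95.
kidney beans only: max(26/9, 360/34) = 10.59 servings → $5.29.
brown rice + spinach with both tight: 8.045 servings and 0.9325 servings → $4.29.
brown rice + kidney beans with both targets exact would need a negative amount; discard.
spinach + kidney beans with both tight: 1.527 servings and 2.55 servings → $3.03.
The minimum over all feasible corners is $3.03.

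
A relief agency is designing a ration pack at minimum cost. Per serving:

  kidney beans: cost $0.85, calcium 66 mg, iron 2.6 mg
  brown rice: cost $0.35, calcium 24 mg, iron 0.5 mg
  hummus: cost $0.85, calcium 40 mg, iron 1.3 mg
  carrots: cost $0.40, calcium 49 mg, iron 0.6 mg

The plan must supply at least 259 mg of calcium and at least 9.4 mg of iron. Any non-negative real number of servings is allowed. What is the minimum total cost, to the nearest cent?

$3.20

With two linear requirements the optimum uses one or two foods; enumerate the corners.
kidney beans only: max(259/66, 9.4/2.6) = 3.924 servings → $3.34.
brown rice only: max(259/24, 9.4/0.5) = 18.8 servings → $6.58.
hummus only: max(259/40, 9.4/1.3) = 7.231 servings → $6.15.
carrots only: max(259/49, 9.4/0.6) = 15.67 servings → $6.27.
kidney beans + brown rice with both tight: 3.269 servings and 1.803 servings → $3.41.
kidney beans + hummus with both tight: 2.159 servings and 2.912 servings → $4.31.
kidney beans + carrots with both tight: 3.476 servings and 0.6036 servings → $3.20.
brown rice + hummus with both targets exact would need a negative amount; discard.
brown rice + carrots with both targets exact would need a negative amount; discard.
hummus + carrots with both targets exact would need a negative amount; discard.
So the least-cost plan costs $3.20.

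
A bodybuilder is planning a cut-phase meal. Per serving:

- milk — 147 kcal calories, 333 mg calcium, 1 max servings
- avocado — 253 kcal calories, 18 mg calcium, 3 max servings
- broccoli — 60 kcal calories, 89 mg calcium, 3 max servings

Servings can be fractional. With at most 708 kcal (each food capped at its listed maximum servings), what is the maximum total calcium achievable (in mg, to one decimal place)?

627.1 mg

Calcium per kcal: milk 2.265, broccoli 1.483, avocado 0.07115.
Take 1 serving of milk: uses 147 kcal, +333.0 mg calcium (running total 333.0 mg).
Take 3 servings of broccoli: uses 180 kcal, +267.0 mg calcium (running total 600.0 mg).
Take 1.506 servings of avocado: uses 381 kcal, +27.1 mg calcium (running total 627.1 mg).
Greedy by best ratio exhausts the calories allowance optimally: 627.1 mg.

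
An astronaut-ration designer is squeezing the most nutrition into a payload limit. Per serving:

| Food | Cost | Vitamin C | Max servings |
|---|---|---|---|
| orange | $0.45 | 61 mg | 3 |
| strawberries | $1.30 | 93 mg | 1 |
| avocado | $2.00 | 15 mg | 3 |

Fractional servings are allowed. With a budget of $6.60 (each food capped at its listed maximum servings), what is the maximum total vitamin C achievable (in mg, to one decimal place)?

Vitamin C per dollar: orange 135.6, strawberries 71.54, avocado 7.5.
Take 3 servings of orange: spends $1.35, +183.0 mg vitamin C (running total 183.0 mg).
Take 1 serving of strawberries: spends $1.30, +93.0 mg vitamin C (running total 276.0 mg).
Take 1.975 servings of avocado: spends $3.95, +29.6 mg vitamin C (running total 305.6 mg).
Greedy by best ratio exhausts the cost allowance optimally: 305.6 mg.

305.6 mg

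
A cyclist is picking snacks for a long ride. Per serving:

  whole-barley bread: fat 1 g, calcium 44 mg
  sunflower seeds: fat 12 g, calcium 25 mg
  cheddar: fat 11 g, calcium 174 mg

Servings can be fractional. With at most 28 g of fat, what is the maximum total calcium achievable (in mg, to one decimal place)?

1232.0 mg

Calcium per g fat: whole-barley bread 44, cheddar 15.82, sunflower seeds 2.083.
With no serving limits, spend the whole fat allowance on whole-barley bread: 28 g / 1 g × 44 mg = 1232.0 mg.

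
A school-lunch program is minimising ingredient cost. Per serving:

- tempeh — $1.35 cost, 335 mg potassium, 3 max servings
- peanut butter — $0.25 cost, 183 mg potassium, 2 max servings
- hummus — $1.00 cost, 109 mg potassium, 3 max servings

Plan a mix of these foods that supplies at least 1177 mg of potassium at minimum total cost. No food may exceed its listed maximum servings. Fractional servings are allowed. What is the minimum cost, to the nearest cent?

$3.77

Cost per mg of potassium: peanut butter $0.0014, tempeh $0.0040, hummus $0.0092.
Take 2 servings of peanut butter: +366.0 mg potassium for $0.50 (total $0.50, still need 811.0 mg).
Take 2.421 servings of tempeh: +811.0 mg potassium for $3.27 (total $3.77, still need 0.0 mg).
Filling from the cheapest source first is optimal under one linear minimum: $3.77.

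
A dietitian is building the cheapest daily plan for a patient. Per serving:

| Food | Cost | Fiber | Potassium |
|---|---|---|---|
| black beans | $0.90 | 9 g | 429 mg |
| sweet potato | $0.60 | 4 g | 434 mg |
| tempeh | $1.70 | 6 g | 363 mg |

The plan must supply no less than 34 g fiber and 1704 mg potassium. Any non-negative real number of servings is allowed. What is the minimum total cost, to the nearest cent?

With two linear requirements the optimum uses one or two foods; enumerate the corners.
black beans only: max(34/9, 1704/429) = 3.972 servings → $3.57.
sweet potato only: max(34/4, 1704/434) = 8.5 servings → $5.10.
tempeh only: max(34/6, 1704/363) = 5.667 servings → $9.63.
black beans + sweet potato with both tight: 3.626 servings and 0.3425 servings → $3.47.
black beans + tempeh with both tight: 3.056 servings and 1.082 servings → $4.59.
sweet potato + tempeh: intersection lies outside the first quadrant.
So the least-cost plan costs $3.47.

$3.47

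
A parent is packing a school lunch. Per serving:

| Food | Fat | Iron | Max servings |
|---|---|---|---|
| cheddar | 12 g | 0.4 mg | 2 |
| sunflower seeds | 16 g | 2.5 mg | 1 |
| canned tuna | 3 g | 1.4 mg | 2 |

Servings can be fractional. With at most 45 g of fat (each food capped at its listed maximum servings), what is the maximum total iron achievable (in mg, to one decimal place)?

Iron per g fat: canned tuna 0.4667, sunflower seeds 0.1562, cheddar 0.03333.
Take 2 servings of canned tuna: uses 6 g fat, +2.8 mg iron (running total 2.8 mg).
Take 1 serving of sunflower seeds: uses 16 g fat, +2.5 mg iron (running total 5.3 mg).
Take 1.917 servings of cheddar: uses 23 g fat, +0.8 mg iron (running total 6.1 mg).
Filling greedily by iron-per-g fat is optimal for one linear limit, giving 6.1 mg.

6.1 mg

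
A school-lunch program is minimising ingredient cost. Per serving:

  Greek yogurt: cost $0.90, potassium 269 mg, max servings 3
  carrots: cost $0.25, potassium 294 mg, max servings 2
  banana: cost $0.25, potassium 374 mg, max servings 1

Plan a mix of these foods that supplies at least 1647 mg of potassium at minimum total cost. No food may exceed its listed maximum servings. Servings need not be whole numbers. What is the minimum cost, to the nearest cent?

Cost per mg of potassium: banana $0.0007, carrots $0.0009, Greek yogurt $0.0033.
Take 1 serving of banana: +374.0 mg potassium for $0.25 (total $0.25, still need 1273.0 mg).
Take 2 servings of carrots: +588.0 mg potassium for $0.50 (total $0.75, still need 685.0 mg).
Take 2.546 servings of Greek yogurt: +685.0 mg potassium for $2.29 (total $3.04, still need 0.0 mg).
Filling from the cheapest source first is optimal under one linear minimum: $3.04.

$3.04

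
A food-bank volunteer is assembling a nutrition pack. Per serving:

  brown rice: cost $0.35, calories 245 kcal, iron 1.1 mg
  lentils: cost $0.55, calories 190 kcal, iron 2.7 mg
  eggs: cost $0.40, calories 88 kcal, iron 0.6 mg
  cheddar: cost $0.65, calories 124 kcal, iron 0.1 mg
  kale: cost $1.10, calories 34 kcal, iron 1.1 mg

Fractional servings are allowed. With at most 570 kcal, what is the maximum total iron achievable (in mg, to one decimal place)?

Iron per kcal: kale 0.03235, lentils 0.01421, eggs 0.006818, brown rice 0.00449, cheddar 0.0008065.
With no serving limits, spend the whole calories allowance on kale: 570 kcal / 34 kcal × 1.1 mg = 18.4 mg.

18.4 mg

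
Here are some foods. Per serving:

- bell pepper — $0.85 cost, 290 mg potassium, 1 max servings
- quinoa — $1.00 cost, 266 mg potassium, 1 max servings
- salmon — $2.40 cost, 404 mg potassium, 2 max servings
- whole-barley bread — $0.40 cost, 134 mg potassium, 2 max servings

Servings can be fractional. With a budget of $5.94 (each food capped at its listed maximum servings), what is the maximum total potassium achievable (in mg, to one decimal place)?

Potassium per dollar: bell pepper 341.2, whole-barley bread 335, quinoa 266, salmon 168.3.
Take 1 serving of bell pepper: spends $0.85, +290.0 mg potassium (running total 290.0 mg).
Take 2 servings of whole-barley bread: spends $0.80, +268.0 mg potassium (running total 558.0 mg).
Take 1 serving of quinoa: spends $1.00, +266.0 mg potassium (running total 824.0 mg).
Take 1.371 servings of salmon: spends $3.29, +553.8 mg potassium (running total 1377.8 mg).
Greedy by best ratio exhausts the cost allowance optimally: 1377.8 mg.

1377.8 mg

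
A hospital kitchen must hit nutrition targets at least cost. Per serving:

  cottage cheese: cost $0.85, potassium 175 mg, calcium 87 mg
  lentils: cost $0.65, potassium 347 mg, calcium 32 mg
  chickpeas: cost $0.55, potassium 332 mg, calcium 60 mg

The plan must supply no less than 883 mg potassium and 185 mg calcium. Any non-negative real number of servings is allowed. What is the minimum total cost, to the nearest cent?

$1.70

For a min-cost LP with two ≥-constraints, a basic feasible solution has at most two positive variables.
cottage cheese only: max(883/175, 185/87) = 5.046 servings → $4.29.
lentils only: max(883/347, 185/32) = 5.781 servings → $3.76.
chickpeas only: max(883/332, 185/60) = 3.083 servings → $1.70.
cottage cheese + lentils with both tight: 1.462 servings and 1.808 servings → $2.42.
cottage cheese + chickpeas with both tight: 0.4591 servings and 2.418 servings → $1.72.
lentils + chickpeas: the both-tight solution has a negative serving — not a feasible corner.
So the least-cost plan costs $1.70.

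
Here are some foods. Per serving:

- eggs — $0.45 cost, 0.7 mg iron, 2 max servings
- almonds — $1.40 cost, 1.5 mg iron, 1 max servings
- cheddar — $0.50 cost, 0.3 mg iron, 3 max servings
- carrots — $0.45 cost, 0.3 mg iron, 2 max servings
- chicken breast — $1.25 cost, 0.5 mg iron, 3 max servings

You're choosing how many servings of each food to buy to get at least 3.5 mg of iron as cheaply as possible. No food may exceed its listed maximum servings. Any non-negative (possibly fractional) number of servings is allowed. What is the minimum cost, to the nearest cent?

$3.20

Cost per mg of iron: eggs $0.6429, almonds $0.9333, carrots $1.5000, cheddar $1.6667, chicken breast $2.5000.
Take 2 servings of eggs: +1.4 mg iron for $0.90 (total $0.90, still need 2.1 mg).
Take 1 serving of almonds: +1.5 mg iron for $1.40 (total $2.30, still need 0.6 mg).
Take 2 servings of carrots: +0.6 mg iron for $0.90 (total $3.20, still need 0.0 mg).
Filling from the cheapest source first is optimal under one linear minimum: $3.20.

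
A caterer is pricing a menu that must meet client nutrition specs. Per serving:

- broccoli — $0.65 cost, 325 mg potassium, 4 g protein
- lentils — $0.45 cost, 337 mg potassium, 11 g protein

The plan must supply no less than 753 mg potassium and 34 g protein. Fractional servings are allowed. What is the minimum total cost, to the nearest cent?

$1.39

Two binding constraints pin down two serving amounts, so the optimal mix uses at most two foods. The candidates are each food alone (scaled to the tighter of potassium/protein) and each pair with both constraints tight.
broccoli only: max(753/325, 34/4) = 8.5 servings → $5.53.
lentils only: max(753/337, 34/11) = 3.091 servings → $1.39.
broccoli + lentils: the both-tight solution has a negative serving — not a feasible corner.
The minimum over all feasible corners is $1.39.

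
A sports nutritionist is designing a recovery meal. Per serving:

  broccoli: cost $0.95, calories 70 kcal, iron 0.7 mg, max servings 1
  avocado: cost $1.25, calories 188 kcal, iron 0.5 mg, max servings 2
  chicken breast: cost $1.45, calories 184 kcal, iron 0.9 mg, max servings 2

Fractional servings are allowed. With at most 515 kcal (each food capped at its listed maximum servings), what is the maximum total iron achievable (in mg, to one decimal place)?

Iron per kcal: broccoli 0.01, chicken breast 0.004891, avocado 0.00266.
Take 1 serving of broccoli: uses 70 kcal, +0.7 mg iron (running total 0.7 mg).
Take 2 servings of chicken breast: uses 368 kcal, +1.8 mg iron (running total 2.5 mg).
Take 0.4096 servings of avocado: uses 77 kcal, +0.2 mg iron (running total 2.7 mg).
Filling greedily by iron-per-kcal is optimal for one linear limit, giving 2.7 mg.

2.7 mg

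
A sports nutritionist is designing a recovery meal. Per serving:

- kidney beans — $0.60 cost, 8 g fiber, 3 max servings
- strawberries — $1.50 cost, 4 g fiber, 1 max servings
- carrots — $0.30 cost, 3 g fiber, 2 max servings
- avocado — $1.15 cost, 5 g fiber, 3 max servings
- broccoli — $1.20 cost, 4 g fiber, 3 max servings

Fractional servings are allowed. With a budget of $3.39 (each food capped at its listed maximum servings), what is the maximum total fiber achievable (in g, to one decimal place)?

Fiber per dollar: kidney beans 13.33, carrots 10, avocado 4.348, broccoli 3.333, strawberries 2.667.
Take 3 servings of kidney beans: spends $1.80, +24.0 g fiber (running total 24.0 g).
Take 2 servings of carrots: spends $0.60, +6.0 g fiber (running total 30.0 g).
Take 0.8609 servings of avocado: spends $0.99, +4.3 g fiber (running total 34.3 g).
Filling greedily by fiber-per-dollar is optimal for one linear limit, giving 34.3 g.

34.3 g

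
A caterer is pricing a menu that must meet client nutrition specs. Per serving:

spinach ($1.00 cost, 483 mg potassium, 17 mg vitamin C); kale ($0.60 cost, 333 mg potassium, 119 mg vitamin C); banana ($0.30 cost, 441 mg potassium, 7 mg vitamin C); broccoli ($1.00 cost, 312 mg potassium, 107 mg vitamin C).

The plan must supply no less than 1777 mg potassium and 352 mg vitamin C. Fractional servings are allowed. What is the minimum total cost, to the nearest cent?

For a min-cost LP with two ≥-constraints, a basic feasible solution has at most two positive variables.
spinach only: max(1777/483, 352/17) = 20.71 servings → $20.71.
kale only: max(1777/333, 352/119) = 5.336 servings → $3.20.
banana only: max(1777/441, 352/7) = 50.29 servings → $15.09.
broccoli only: max(1777/312, 352/107) = 5.696 servings → $5.70.
spinach + kale with both tight: 1.819 servings and 2.698 servings → $3.44.
spinach + banana with both targets exact would need a negative amount; discard.
spinach + broccoli with both tight: 1.732 servings and 3.015 servings → $4.75.
kale + banana with both tight: 2.847 servings and 1.879 servings → $2.27.
kale + broccoli with both targets exact would need a negative amount; discard.
banana + broccoli with both tight: 1.785 servings and 3.173 servings → $3.71.
Cheapest feasible corner: $2.27.

$2.27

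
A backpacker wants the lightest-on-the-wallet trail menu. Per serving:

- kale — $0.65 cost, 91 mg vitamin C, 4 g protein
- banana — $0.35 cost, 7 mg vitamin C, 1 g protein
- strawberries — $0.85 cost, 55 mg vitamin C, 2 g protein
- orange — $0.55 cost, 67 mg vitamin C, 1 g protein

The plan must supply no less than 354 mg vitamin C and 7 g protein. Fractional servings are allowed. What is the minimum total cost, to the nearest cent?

$2.53

An LP optimum is at a vertex; with two nutrient constraints at most two foods are used. Check each candidate.
kale only: max(354/91, 7/4) = 3.89 servings → $2.53.
banana only: max(354/7, 7/1) = 50.57 servings → $17.70.
strawberries only: max(354/55, 7/2) = 6.436 servings → $5.47.
orange only: max(354/67, 7/1) = 7 servings → $3.85.
kale + banana: intersection lies outside the first quadrant.
kale + strawberries with both targets exact would need a negative amount; discard.
kale + orange with both tight: 0.6497 servings and 4.401 servings → $2.84.
banana + strawberries: intersection lies outside the first quadrant.
banana + orange with both tight: 1.917 servings and 5.083 servings → $3.47.
strawberries + orange with both tight: 1.456 servings and 4.089 servings → $3.49.
The minimum over all feasible corners is $2.53.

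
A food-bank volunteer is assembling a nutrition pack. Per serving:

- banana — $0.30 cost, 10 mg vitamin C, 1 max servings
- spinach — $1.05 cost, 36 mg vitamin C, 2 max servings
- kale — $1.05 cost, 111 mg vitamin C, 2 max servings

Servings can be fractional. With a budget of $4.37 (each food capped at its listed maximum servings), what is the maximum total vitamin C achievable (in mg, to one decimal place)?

Vitamin C per dollar: kale 105.7, spinach 34.29, banana 33.33.
Take 2 servings of kale: spends $2.10, +222.0 mg vitamin C (running total 222.0 mg).
Take 2 servings of spinach: spends $2.10, +72.0 mg vitamin C (running total 294.0 mg).
Take 0.5667 servings of banana: spends $0.17, +5.7 mg vitamin C (running total 299.7 mg).
Greedy by best ratio exhausts the cost allowance optimally: 299.7 mg.

299.7 mg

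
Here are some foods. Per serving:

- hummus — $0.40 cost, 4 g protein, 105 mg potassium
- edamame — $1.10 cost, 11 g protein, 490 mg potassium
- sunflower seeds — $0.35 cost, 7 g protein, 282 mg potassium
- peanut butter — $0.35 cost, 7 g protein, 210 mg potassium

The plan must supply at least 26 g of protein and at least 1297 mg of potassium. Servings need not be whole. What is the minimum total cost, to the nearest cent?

The cheapest plan sits at a corner of the feasible region — with two constraints it uses at most two foods.
hummus only: max(26/4, 1297/105) = 12.35 servings → $4.94.
edamame only: max(26/11, 1297/490) = 2.647 servings → $2.91.
sunflower seeds only: max(26/7, 1297/282) = 4.599 servings → $1.61.
peanut butter only: max(26/7, 1297/210) = 6.176 servings → $2.16.
hummus + edamame: the both-tight solution has a negative serving — not a feasible corner.
hummus + sunflower seeds: intersection lies outside the first quadrant.
hummus + peanut butter: intersection lies outside the first quadrant.
edamame + sunflower seeds with both targets exact would need a negative amount; discard.
edamame + peanut butter: intersection lies outside the first quadrant.
sunflower seeds + peanut butter: intersection lies outside the first quadrant.
So the least-cost plan costs $1.61.

$1.61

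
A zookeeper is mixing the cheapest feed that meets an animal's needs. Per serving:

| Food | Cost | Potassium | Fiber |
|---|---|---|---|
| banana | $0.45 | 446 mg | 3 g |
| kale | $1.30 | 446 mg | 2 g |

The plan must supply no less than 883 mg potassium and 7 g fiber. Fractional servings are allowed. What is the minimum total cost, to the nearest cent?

$1.05

This is a tiny linear program; its minimum lies at a vertex of the feasible set. List the vertices and price them.
banana only: max(883/446, 7/3) = 2.333 servings → $1.05.
kale only: max(883/446, 7/2) = 3.5 servings → $4.55.
banana + kale: the both-tight solution has a negative serving — not a feasible corner.
Cheapest feasible corner: $1.05.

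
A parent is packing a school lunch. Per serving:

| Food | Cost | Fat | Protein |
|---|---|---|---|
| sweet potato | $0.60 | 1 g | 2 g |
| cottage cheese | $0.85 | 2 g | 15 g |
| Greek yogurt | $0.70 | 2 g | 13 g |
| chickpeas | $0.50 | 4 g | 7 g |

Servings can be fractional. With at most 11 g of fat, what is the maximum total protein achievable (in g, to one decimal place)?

Protein per g fat: cottage cheese 7.5, Greek yogurt 6.5, sweet potato 2, chickpeas 1.75.
With no serving limits, spend the whole fat allowance on cottage cheese: 11 g / 2 g × 15 g = 82.5 g.

82.5 g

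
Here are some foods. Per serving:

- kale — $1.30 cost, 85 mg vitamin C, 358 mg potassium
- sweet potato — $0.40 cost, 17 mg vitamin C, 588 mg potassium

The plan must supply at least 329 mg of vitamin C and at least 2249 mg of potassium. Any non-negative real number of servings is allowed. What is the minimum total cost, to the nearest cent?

A basic optimal solution has at most two foods positive. Try each food alone and each pair with both targets met exactly.
kale only: max(329/85, 2249/358) = 6.282 servings → $8.17.
sweet potato only: max(329/17, 2249/588) = 19.35 servings → $7.74.
kale + sweet potato with both tight: 3.536 servings and 1.672 servings → $5.27.
Cheapest feasible corner: $5.27.

$5.27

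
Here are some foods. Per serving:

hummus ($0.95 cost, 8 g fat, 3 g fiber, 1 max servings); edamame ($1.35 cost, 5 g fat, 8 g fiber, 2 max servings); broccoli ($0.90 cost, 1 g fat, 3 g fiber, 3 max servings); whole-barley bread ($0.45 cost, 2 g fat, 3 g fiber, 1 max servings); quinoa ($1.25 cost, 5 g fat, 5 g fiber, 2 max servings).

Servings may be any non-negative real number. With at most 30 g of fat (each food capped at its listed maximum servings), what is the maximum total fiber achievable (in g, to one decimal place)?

Fiber per g fat: broccoli 3, edamame 1.6, whole-barley bread 1.5, quinoa 1, hummus 0.375.
Take 3 servings of broccoli: uses 3 g fat, +9.0 g fiber (running total 9.0 g).
Take 2 servings of edamame: uses 10 g fat, +16.0 g fiber (running total 25.0 g).
Take 1 serving of whole-barley bread: uses 2 g fat, +3.0 g fiber (running total 28.0 g).
Take 2 servings of quinoa: uses 10 g fat, +10.0 g fiber (running total 38.0 g).
Take 0.625 servings of hummus: uses 5 g fat, +1.9 g fiber (running total 39.9 g).
Filling greedily by fiber-per-g fat is optimal for one linear limit, giving 39.9 g.

39.9 g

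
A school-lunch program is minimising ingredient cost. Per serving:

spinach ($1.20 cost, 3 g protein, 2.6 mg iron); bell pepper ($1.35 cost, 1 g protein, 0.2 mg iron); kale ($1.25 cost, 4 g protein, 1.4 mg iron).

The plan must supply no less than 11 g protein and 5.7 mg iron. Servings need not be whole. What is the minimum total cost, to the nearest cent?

$3.75

Minimising a linear cost over {protein ≥ 11, iron ≥ 5.7, servings ≥ 0} — the optimum is at a vertex, using one or two foods.
spinach only: max(11/3, 5.7/2.6) = 3.667 servings → $4.40.
bell pepper only: max(11/1, 5.7/0.2) = 28.5 servings → $38.48.
kale only: max(11/4, 5.7/1.4) = 4.071 servings → $5.09.
spinach + bell pepper with both tight: 1.75 servings and 5.75 servings → $9.86.
spinach + kale with both tight: 1.194 servings and 1.855 servings → $3.75.
bell pepper + kale: the both-tight solution has a negative serving — not a feasible corner.
Cheapest feasible corner: $3.75.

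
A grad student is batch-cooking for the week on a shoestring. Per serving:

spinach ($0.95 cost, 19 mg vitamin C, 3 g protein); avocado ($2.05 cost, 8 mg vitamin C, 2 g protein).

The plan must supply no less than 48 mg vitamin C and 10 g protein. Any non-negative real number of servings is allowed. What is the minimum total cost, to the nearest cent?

At the optimum either one food covers both requirements or two foods hit both targets exactly; no other combination can be cheaper.
spinach only: max(48/19, 10/3) = 3.333 servings → $3.17.
avocado only: max(48/8, 10/2) = 6 servings → $12.30.
spinach + avocado with both tight: 1.143 servings and 3.286 servings → $7.82.
The minimum over all feasible corners is $3.17.

$3.17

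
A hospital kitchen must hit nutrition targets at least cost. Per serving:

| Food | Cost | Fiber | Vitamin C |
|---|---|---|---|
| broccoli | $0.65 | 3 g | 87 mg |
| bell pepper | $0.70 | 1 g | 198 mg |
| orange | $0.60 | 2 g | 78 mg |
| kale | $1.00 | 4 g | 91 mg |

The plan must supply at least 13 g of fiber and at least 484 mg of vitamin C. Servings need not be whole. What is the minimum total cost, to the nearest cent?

Compare the cost at each extreme point of the feasible region.
broccoli only: max(13/3, 484/87) = 5.563 servings → $3.62.
bell pepper only: max(13/1, 484/198) = 13 servings → $9.10.
orange only: max(13/2, 484/78) = 6.5 servings → $3.90.
kale only: max(13/4, 484/91) = 5.319 servings → $5.32.
broccoli + bell pepper with both tight: 4.122 servings and 0.6331 servings → $3.12.
broccoli + orange with both tight: 0.7667 servings and 5.35 servings → $3.71.
broccoli + kale: the both-tight solution has a negative serving — not a feasible corner.
bell pepper + orange: intersection lies outside the first quadrant.
bell pepper + kale with both tight: 1.074 servings and 2.981 servings → $3.73.
orange + kale with both tight: 5.792 servings and 0.3538 servings → $3.83.
So the least-cost plan costs $3.12.

$3.12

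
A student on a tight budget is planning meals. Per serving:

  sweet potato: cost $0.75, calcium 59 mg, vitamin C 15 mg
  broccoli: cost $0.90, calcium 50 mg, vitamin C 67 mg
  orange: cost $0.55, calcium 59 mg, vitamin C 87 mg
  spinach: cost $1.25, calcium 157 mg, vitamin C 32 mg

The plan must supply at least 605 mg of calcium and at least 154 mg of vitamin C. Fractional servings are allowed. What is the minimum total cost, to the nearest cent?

An LP optimum is at a vertex; with two nutrient constraints at most two foods are used. Check each candidate.
sweet potato only: max(605/59, 154/15) = 10.27 servings → $7.70.
broccoli only: max(605/50, 154/67) = 12.1 servings → $10.89.
orange only: max(605/59, 154/87) = 10.25 servings → $5.64.
spinach only: max(605/157, 154/32) = 4.812 servings → $6.02.
sweet potato + broccoli with both tight: 10.25 servings and 0.003434 servings → $7.69.
sweet potato + orange with both tight: 10.25 servings and 0.002589 servings → $7.69.
sweet potato + spinach: the both-tight solution has a negative serving — not a feasible corner.
broccoli + orange with both targets exact would need a negative amount; discard.
broccoli + spinach with both tight: 0.5402 servings and 3.681 servings → $5.09.
orange + spinach with both tight: 0.4093 servings and 3.7 servings → $4.85.
Cheapest feasible corner: $4.85.

$4.85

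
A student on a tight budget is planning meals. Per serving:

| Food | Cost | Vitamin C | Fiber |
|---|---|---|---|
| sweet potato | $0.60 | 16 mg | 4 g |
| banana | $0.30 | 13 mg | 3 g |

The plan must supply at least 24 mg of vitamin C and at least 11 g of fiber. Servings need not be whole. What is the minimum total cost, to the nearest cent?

The cheapest plan sits at a corner of the feasible region — with two constraints it uses at most two foods.
sweet potato only: max(24/16, 11/4) = 2.75 servings → $1.65.
banana only: max(24/13, 11/3) = 3.667 servings → $1.10.
sweet potato + banana with both targets exact would need a negative amount; discard.
Cheapest feasible corner: $1.10.

$1.10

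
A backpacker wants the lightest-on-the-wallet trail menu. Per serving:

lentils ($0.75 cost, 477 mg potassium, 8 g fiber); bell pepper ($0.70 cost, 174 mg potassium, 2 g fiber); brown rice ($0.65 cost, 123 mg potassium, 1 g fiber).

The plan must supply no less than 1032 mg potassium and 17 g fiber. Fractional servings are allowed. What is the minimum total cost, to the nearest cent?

$1.62

Compare the cost at each extreme point of the feasible region.
lentils only: max(1032/477, 17/8) = 2.164 servings → $1.62.
bell pepper only: max(1032/174, 17/2) = 8.5 servings → $5.95.
brown rice only: max(1032/123, 17/1) = 17 servings → $11.05.
lentils + bell pepper with both tight: 2.041 servings and 0.3356 servings → $1.77.
lentils + brown rice with both tight: 2.089 servings and 0.2899 servings → $1.76.
bell pepper + brown rice: the both-tight solution has a negative serving — not a feasible corner.
The minimum over all feasible corners is $1.62.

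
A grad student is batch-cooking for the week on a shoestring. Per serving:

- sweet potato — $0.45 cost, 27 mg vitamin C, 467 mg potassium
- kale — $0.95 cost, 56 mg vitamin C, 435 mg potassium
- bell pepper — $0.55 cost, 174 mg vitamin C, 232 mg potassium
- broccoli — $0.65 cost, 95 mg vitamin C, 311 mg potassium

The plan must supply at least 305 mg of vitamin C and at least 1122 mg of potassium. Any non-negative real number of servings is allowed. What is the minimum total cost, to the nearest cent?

$1.57

Check every corner: each single food scaled to meet both minima, and each pair solved so both constraints bind.
sweet potato only: max(305/27, 1122/467) = 11.3 servings → $5.08.
kale only: max(305/56, 1122/435) = 5.446 servings → $5.17.
bell pepper only: max(305/174, 1122/232) = 4.836 servings → $2.66.
broccoli only: max(305/95, 1122/311) = 3.608 servings → $2.35.
sweet potato + kale: intersection lies outside the first quadrant.
sweet potato + bell pepper with both tight: 1.66 servings and 1.495 servings → $1.57.
sweet potato + broccoli with both tight: 0.3263 servings and 3.118 servings → $2.17.
kale + bell pepper with both tight: 1.985 servings and 1.114 servings → $2.50.
kale + broccoli with both tight: 0.4908 servings and 2.921 servings → $2.37.
bell pepper + broccoli: intersection lies outside the first quadrant.
So the least-cost plan costs $1.57.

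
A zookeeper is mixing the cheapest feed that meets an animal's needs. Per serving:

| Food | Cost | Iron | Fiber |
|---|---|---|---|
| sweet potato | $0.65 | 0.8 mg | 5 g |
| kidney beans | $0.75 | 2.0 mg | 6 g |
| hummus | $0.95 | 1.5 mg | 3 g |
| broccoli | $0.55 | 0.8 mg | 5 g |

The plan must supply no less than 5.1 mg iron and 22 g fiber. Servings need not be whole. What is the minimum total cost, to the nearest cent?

sweet potato only: max(5.1/0.8, 22/5) = 6.375 servings → $4.14.
kidney beans only: max(5.1/2.0, 22/6) = 3.667 servings → $2.75.
hummus only: max(5.1/1.5, 22/3) = 7.333 servings → $6.97.
broccoli only: max(5.1/0.8, 22/5) = 6.375 servings → $3.51.
sweet potato + kidney beans with both tight: 2.577 servings and 1.519 servings → $2.81.
sweet potato + hummus with both tight: 3.471 servings and 1.549 servings → $3.73.
sweet potato + broccoli (both tight): parallel constraints — no distinct corner.
kidney beans + hummus: intersection lies outside the first quadrant.
kidney beans + broccoli with both tight: 1.519 servings and 2.577 servings → $2.56.
hummus + broccoli with both tight: 1.549 servings and 3.471 servings → $3.38.
The minimum over all feasible corners is $2.56.

$2.56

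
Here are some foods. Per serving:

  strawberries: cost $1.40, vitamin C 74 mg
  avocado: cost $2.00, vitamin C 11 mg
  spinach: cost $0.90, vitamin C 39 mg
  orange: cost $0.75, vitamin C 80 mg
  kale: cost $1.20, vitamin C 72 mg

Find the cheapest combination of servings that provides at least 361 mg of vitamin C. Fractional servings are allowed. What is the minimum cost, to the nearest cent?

$3.38

Cost per mg of vitamin C: orange $0.0094, kale $0.0167, strawberries $0.0189, spinach $0.0231, avocado $0.1818.
With no serving limits, use only orange: 361 mg / 80 mg = 4.513 servings × $0.75 = $3.38.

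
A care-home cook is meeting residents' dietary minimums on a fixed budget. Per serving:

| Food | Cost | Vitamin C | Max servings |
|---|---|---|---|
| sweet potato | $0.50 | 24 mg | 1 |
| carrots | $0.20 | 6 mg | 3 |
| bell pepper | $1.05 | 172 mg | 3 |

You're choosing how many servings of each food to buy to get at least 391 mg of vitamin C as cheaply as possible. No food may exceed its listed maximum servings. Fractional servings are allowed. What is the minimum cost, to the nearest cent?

$2.39

Cost per mg of vitamin C: bell pepper $0.0061, sweet potato $0.0208, carrots $0.0333.
Take 2.273 servings of bell pepper: +391.0 mg vitamin C for $2.39 (total $2.39, still need 0.0 mg).
Filling from the cheapest source first is optimal under one linear minimum: $2.39.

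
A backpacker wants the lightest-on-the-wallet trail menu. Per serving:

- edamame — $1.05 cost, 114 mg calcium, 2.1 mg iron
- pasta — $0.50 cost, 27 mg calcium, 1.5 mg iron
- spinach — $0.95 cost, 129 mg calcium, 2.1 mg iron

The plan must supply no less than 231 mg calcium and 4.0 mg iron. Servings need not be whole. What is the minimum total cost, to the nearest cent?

$1.77

This is a tiny linear program; its minimum lies at a vertex of the feasible set. List the vertices and price them.
edamame only: max(231/114, 4.0/2.1) = 2.026 servings → $2.13.
pasta only: max(231/27, 4.0/1.5) = 8.556 servings → $4.28.
spinach only: max(231/129, 4.0/2.1) = 1.905 servings → $1.81.
edamame + pasta: the both-tight solution has a negative serving — not a feasible corner.
edamame + spinach with both tight: 0.981 servings and 0.9238 servings → $1.91.
pasta + spinach with both tight: 0.2259 servings and 1.743 servings → $1.77.
So the least-cost plan costs $1.77.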